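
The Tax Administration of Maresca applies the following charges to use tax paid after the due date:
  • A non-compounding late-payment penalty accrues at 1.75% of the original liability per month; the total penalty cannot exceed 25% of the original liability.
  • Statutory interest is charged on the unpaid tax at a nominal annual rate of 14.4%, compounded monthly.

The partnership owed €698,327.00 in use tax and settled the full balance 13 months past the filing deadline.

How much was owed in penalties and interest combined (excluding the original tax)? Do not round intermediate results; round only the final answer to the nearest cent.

€276,007.71

Penalty: 13 × 1.75% × €698,327.00 = €158,869.39… (below the 25% cap of €174,581.75)
Interest (14.4%/yr ÷ 12 = 1.2%/month): €698,327.00 × ((1 + 0.012)^13 − 1) = €117,138.3205…
Penalties + interest = €158,869.3925 + €117,138.3205… = €276,007.71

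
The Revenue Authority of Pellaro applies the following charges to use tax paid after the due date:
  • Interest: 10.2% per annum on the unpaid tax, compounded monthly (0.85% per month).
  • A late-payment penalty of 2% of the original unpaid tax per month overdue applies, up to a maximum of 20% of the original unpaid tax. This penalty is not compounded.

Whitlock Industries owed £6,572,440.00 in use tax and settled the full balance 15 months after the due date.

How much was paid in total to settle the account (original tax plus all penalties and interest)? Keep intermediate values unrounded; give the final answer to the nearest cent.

£8,776,658.51

Penalty (uncapped): 15 × 2% × £6,572,440.00 = £1,971,732.00; cap = 20% × £6,572,440.00 = £1,314,488.00 → penalty = £1,314,488.00
Interest: £6,572,440.00 × ((1 + 0.0085)^15 − 1) = £6,572,440.00 × 0.1353729… = £889,730.5088…
Total = £6,572,440.00 + £1,314,488.0000 + £889,730.5088… = £8,776,658.51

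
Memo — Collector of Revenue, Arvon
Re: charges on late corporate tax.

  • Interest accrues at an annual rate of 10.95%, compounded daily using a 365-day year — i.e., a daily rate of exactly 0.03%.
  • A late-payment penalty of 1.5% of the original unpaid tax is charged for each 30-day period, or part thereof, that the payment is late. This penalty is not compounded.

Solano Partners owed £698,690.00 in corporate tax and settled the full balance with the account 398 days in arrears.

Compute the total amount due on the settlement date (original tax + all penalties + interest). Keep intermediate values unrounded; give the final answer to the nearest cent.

Penalty periods: ⌈398/30⌉ = 14; penalty = 14 × 1.5% × £698,690.00 = £146,724.90
Interest: £698,690.00 × ((1 + 0.0003)^398 − 1) = £698,690.00 × 0.12680038… = £88,594.1570…
Total = £698,690.00 + £146,724.9000 + £88,594.1570… = £934,009.06

£934,009.06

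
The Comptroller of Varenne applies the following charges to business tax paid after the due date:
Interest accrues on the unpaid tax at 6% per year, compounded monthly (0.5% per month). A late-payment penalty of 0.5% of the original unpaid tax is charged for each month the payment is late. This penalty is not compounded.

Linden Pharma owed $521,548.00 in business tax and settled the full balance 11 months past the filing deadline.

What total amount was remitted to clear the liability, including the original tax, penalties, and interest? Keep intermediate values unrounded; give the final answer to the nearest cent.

$579,646.27

Late-payment penalty = 0.5% × $521,548.00 × 11 mo = $28,685.14
Interest: $521,548.00 × ((1 + 0.005)^11 − 1) = $521,548.00 × 0.0563958… = $29,413.1338…
Total = $521,548.00 + $28,685.1400 + $29,413.1338… = $579,646.27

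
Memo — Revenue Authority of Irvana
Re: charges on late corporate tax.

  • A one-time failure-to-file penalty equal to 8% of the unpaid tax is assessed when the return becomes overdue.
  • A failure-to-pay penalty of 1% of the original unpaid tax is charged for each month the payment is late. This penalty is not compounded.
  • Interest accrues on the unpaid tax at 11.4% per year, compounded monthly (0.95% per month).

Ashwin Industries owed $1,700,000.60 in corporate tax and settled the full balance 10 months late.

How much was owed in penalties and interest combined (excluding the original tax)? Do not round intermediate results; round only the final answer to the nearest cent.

$474,582.14

Failure-to-file penalty: 8% × $1,700,000.60 = $136,000.05…
Failure-to-pay penalty = 1% × $1,700,000.60 × 10 mo = $170,000.06
Interest: $1,700,000.60 × ((1 + 0.0095)^10 − 1) = $1,700,000.60 × 0.0991659… = $168,582.0302…
Penalties + interest = $306,000.1080 + $168,582.0302… = $474,582.14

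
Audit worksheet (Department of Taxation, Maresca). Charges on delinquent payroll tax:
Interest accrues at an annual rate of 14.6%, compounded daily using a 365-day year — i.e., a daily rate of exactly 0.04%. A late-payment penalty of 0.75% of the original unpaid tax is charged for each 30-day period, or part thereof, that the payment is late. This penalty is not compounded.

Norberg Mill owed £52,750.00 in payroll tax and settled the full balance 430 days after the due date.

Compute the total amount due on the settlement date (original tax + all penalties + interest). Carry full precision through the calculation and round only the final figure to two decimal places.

£68,582.23

Penalty periods: ⌈430/30⌉ = 15; penalty = 15 × 0.75% × £52,750.00 = £5,934.38…
Interest: £52,750.00 × ((1 + 0.0004)^430 − 1) = £52,750.00 × 0.18763699… = £9,897.8512…
Total = £52,750.00 + £5,934.3750 + £9,897.8512… = £68,582.23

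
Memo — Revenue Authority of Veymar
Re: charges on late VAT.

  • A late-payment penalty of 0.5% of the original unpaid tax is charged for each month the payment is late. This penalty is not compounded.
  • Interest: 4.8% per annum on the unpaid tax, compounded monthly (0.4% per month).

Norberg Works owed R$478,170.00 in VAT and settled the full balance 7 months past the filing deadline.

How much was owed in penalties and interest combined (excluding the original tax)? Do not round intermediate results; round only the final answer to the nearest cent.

R$30,286.45

Late-payment penalty: 7 × 0.5% × R$478,170.00 = R$16,735.95
Interest: R$478,170.00 × ((1 + 0.004)^7 − 1) = R$478,170.00 × 0.0283382… = R$13,550.5005…
Penalties + interest = R$16,735.9500 + R$13,550.5005… = R$30,286.45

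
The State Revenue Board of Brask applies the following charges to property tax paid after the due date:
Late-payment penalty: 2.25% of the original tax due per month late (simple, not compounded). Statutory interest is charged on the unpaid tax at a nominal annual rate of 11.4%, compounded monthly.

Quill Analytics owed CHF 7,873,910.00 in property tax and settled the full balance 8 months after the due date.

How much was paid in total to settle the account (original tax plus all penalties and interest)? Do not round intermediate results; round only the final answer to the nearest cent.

CHF 9,909,910.90

Late-payment penalty: 8 × 2.25% × CHF 7,873,910.00 = CHF 1,417,303.80
Interest (11.4%/yr ÷ 12 = 0.95%/month): CHF 7,873,910.00 × ((1 + 0.0095)^8 − 1) = CHF 618,697.1042…
Total = CHF 7,873,910.00 + CHF 1,417,303.8000 + CHF 618,697.1042… = CHF 9,909,910.90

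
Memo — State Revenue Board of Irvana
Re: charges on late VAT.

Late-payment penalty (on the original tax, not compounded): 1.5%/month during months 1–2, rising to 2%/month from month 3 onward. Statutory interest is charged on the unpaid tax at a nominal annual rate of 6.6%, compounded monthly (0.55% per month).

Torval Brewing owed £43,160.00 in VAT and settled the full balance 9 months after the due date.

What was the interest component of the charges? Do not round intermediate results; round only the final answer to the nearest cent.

£2,184.03

Interest: £43,160.00 × ((1 + 0.0055)^9 − 1) = £43,160.00 × 0.0506031… = £2,184.0294…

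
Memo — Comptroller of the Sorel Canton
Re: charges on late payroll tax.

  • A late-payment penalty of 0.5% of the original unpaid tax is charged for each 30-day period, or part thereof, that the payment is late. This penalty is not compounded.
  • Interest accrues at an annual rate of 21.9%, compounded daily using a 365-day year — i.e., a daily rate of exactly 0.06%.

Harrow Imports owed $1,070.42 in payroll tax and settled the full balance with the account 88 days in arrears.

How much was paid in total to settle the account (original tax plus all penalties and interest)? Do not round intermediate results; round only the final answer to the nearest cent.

$1,144.50

Penalty periods: ⌈88/30⌉ = 3; penalty = 3 × 0.5% × $1,070.42 = $16.06…
Interest: $1,070.42 × ((1 + 0.0006)^88 − 1) = $1,070.42 × 0.05420209… = $58.0190…
Total = $1,070.42 + $16.0563 + $58.0190… = $1,144.50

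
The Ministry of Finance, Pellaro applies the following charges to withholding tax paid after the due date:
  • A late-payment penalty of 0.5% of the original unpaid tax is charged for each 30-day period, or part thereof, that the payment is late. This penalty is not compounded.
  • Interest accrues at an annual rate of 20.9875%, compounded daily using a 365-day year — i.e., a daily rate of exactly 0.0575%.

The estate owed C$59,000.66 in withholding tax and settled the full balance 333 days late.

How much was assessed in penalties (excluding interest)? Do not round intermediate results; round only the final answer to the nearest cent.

C$3,540.04

Penalty periods: ⌈333/30⌉ = 12; penalty = 12 × 0.5% × C$59,000.66 = C$3,540.04…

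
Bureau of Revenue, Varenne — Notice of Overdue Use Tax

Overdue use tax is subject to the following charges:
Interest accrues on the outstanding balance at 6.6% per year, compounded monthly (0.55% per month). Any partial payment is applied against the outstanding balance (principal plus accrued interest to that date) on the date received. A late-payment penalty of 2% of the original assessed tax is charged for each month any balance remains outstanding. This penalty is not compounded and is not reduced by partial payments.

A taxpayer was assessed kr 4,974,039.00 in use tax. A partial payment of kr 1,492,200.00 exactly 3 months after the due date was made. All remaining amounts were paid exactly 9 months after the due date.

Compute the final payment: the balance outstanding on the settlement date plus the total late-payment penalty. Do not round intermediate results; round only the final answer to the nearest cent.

Balance at month 3: kr 4,974,039.0000 × (1 + 0.0055)^3 = kr 5,056,562.8651…
After kr 1,492,200.00 payment: kr 5,056,562.8651… − kr 1,492,200.00 = kr 3,564,362.8651…
Balance at month 9: kr 3,564,362.8651… × (1 + 0.0055)^6 = kr 3,683,616.0787…
Penalty: 9 × 2% × kr 4,974,039.00 = kr 895,327.02
Final settlement = outstanding balance + penalty = kr 3,683,616.0787… + kr 895,327.02 = kr 4,578,943.10

kr 4,578,943.10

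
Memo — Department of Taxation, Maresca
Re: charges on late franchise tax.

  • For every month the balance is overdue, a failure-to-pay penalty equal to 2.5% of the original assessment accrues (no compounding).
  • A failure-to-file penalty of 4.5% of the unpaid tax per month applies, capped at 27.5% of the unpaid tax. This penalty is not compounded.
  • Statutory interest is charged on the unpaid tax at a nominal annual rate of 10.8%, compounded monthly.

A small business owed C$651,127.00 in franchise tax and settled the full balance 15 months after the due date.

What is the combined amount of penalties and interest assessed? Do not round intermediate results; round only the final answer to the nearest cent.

C$516,894.45

Failure-to-file: 15 × 4.5% × C$651,127.00 = C$439,510.73…, capped at 27.5% × C$651,127.00 = C$179,059.93…
Failure-to-pay penalty: 15 × 2.5% × C$651,127.00 = C$244,172.63…
Interest (10.8%/yr ÷ 12 = 0.9%/month): C$651,127.00 × ((1 + 0.009)^15 − 1) = C$93,661.9043…
Penalties + interest = C$423,232.5500 + C$93,661.9043… = C$516,894.45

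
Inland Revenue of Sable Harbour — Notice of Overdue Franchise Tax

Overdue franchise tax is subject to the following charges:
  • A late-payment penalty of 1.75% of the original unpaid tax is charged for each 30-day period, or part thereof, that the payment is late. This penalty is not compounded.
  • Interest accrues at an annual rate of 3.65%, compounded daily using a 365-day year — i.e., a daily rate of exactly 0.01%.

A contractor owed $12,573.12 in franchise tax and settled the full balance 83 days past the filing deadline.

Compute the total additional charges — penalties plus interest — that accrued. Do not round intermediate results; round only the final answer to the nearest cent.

Penalty periods: ⌈83/30⌉ = 3; penalty = 3 × 1.75% × $12,573.12 = $660.09…
Interest: $12,573.12 × ((1 + 0.0001)^83 − 1) = $12,573.12 × 0.00833412… = $104.7859…
Penalties + interest = $660.0888 + $104.7859… = $764.87

$764.87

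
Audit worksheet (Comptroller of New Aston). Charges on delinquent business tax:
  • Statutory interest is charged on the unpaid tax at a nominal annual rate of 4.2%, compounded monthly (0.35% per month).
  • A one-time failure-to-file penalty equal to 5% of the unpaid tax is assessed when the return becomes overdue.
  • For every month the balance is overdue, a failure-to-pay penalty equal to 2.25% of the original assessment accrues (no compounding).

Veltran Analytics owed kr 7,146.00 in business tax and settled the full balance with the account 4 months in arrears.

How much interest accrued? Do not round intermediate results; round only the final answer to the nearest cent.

Interest: kr 7,146.00 × ((1 + 0.0035)^4 − 1) = kr 7,146.00 × 0.0140737… = kr 100.5705…

kr 100.57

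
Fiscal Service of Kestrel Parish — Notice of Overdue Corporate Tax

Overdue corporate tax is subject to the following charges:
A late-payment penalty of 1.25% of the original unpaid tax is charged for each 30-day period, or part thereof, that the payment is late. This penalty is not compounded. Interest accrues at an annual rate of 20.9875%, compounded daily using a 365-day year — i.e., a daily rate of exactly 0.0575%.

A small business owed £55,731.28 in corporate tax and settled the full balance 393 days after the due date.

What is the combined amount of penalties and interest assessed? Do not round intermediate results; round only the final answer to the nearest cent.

Penalty periods: ⌈393/30⌉ = 14; penalty = 14 × 1.25% × £55,731.28 = £9,752.97…
Interest: £55,731.28 × ((1 + 0.000575)^393 − 1) = £55,731.28 × 0.25346292… = £14,125.8130…
Penalties + interest = £9,752.9740 + £14,125.8130… = £23,878.79

£23,878.79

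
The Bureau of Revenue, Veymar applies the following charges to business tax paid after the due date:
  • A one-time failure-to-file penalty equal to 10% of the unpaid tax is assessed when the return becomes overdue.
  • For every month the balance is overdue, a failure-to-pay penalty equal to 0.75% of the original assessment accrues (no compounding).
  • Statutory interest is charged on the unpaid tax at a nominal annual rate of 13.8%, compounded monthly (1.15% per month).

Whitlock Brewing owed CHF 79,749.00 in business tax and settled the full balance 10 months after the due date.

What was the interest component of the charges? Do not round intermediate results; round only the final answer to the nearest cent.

Interest: CHF 79,749.00 × ((1 + 0.0115)^10 − 1) = CHF 79,749.00 × 0.1211375… = CHF 9,660.5928…

CHF 9,660.59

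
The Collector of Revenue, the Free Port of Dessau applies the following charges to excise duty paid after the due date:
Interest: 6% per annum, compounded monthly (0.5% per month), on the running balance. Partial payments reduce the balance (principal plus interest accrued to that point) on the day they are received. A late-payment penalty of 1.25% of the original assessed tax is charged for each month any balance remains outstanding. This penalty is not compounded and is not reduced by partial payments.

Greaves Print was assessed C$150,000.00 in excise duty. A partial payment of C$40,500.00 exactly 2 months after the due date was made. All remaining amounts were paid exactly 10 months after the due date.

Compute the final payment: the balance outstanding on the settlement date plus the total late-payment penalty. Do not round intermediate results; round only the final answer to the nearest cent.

C$134,272.38

Balance at month 2: C$150,000.0000 × (1 + 0.005)^2 = C$151,503.7500
After C$40,500.00 payment: C$151,503.7500 − C$40,500.00 = C$111,003.7500
Balance at month 10: C$111,003.7500 × (1 + 0.005)^8 = C$115,522.3845…
Penalty: 10 × 1.25% × C$150,000.00 = C$18,750.00
Final settlement = outstanding balance + penalty = C$115,522.3845… + C$18,750.00 = C$134,272.38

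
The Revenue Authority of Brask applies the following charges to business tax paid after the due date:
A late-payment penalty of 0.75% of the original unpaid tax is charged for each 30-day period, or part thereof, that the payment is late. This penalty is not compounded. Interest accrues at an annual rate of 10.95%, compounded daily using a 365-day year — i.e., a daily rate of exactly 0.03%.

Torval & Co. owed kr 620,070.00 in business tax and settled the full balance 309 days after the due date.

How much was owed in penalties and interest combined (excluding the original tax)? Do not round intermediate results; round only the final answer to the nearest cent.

Penalty periods: ⌈309/30⌉ = 11; penalty = 11 × 0.75% × kr 620,070.00 = kr 51,155.78…
Interest: kr 620,070.00 × ((1 + 0.0003)^309 − 1) = kr 620,070.00 × 0.09711729… = kr 60,219.5203…
Penalties + interest = kr 51,155.7750 + kr 60,219.5203… = kr 111,375.30

kr 111,375.30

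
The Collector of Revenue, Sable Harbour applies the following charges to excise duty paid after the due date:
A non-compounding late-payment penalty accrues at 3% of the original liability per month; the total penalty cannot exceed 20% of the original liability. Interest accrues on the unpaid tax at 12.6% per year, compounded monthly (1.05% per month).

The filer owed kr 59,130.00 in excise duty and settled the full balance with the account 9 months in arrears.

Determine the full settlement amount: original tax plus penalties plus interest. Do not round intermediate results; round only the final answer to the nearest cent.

kr 76,784.31

Penalty (uncapped): 9 × 3% × kr 59,130.00 = kr 15,965.10; cap = 20% × kr 59,130.00 = kr 11,826.00 → penalty = kr 11,826.00
Interest: kr 59,130.00 × ((1 + 0.0105)^9 − 1) = kr 59,130.00 × 0.0985678… = kr 5,828.3133…
Total = kr 59,130.00 + kr 11,826.0000 + kr 5,828.3133… = kr 76,784.31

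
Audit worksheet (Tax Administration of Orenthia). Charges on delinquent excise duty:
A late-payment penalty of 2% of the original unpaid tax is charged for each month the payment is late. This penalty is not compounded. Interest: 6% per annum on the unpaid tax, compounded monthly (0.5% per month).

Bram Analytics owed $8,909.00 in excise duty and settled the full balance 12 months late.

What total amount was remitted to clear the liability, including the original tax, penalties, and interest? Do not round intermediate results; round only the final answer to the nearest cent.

$11,596.65

Late-payment penalty = 2% × $8,909.00 × 12 mo = $2,138.16
Interest: $8,909.00 × ((1 + 0.005)^12 − 1) = $8,909.00 × 0.0616778… = $549.4876…
Total = $8,909.00 + $2,138.1600 + $549.4876… = $11,596.65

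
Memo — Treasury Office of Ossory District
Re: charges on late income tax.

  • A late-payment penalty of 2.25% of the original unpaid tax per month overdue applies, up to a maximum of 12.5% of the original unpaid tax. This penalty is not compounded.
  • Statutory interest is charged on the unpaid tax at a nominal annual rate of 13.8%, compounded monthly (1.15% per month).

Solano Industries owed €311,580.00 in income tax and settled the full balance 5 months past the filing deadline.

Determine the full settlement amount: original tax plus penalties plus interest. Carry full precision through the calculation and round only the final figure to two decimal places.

€364,965.43

Penalty: 5 × 2.25% × €311,580.00 = €35,052.75 (below the 12.5% cap of €38,947.50)
Interest: €311,580.00 × ((1 + 0.0115)^5 − 1) = €311,580.00 × 0.0588378… = €18,332.6806…
Total = €311,580.00 + €35,052.7500 + €18,332.6806… = €364,965.43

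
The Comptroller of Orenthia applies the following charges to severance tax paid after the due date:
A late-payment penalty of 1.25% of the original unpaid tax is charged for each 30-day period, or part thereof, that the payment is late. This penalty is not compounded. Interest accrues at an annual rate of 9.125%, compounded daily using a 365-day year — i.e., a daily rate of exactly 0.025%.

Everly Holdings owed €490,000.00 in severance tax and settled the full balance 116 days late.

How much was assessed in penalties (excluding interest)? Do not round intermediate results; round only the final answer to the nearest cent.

Penalty periods: ⌈116/30⌉ = 4; penalty = 4 × 1.25% × €490,000.00 = €24,500.00

€24,500.00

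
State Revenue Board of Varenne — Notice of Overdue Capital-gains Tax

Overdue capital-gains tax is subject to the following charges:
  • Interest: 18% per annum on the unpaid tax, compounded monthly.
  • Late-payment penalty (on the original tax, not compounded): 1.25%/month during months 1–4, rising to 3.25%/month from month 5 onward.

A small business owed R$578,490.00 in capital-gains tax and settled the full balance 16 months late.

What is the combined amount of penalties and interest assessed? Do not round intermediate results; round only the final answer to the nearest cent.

R$410,141.05

Penalty, months 1–4: 4 × 1.25% × R$578,490.00 = R$28,924.50
Penalty, months 5–16: 12 × 3.25% × R$578,490.00 = R$225,611.10
Interest (18%/yr ÷ 12 = 1.5%/month): R$578,490.00 × ((1 + 0.015)^16 − 1) = R$155,605.4495…
Penalties + interest = R$254,535.6000 + R$155,605.4495… = R$410,141.05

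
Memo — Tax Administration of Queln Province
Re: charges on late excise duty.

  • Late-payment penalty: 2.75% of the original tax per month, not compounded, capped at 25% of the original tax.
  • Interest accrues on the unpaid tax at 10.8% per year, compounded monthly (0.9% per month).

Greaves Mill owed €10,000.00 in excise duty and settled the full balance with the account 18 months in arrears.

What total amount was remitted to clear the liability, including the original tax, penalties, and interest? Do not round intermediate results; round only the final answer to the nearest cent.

Penalty (uncapped): 18 × 2.75% × €10,000.00 = €4,950.00; cap = 25% × €10,000.00 = €2,500.00 → penalty = €2,500.00
Interest: €10,000.00 × ((1 + 0.009)^18 − 1) = €10,000.00 × 0.1750085… = €1,750.0846…
Total = €10,000.00 + €2,500.0000 + €1,750.0846… = €14,250.08

€14,250.08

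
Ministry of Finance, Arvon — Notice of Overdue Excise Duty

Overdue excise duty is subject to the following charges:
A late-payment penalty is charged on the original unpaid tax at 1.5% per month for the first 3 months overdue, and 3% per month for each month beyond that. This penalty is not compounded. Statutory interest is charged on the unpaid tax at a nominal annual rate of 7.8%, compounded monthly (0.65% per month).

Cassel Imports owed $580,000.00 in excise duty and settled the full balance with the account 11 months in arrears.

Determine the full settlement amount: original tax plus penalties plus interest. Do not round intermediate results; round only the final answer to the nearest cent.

Penalty, months 1–3: 3 × 1.5% × $580,000.00 = $26,100.00
Penalty, months 4–11: 8 × 3% × $580,000.00 = $139,200.00
Interest: $580,000.00 × ((1 + 0.0065)^11 − 1) = $580,000.00 × 0.0738697… = $42,844.4014…
Total = $580,000.00 + $165,300.0000 + $42,844.4014… = $788,144.40

$788,144.40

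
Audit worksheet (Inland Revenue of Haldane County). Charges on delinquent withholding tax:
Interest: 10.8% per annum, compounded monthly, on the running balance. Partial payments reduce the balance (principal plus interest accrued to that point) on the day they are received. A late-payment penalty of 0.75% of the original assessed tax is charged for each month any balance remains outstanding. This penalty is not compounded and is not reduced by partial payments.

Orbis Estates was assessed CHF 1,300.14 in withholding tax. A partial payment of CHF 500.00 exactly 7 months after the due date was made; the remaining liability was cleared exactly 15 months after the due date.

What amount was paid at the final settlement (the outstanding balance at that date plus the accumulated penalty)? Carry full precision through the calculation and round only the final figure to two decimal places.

Monthly rate = 10.8% ÷ 12 = 0.9%
Balance at month 7: CHF 1,300.1400 × (1 + 0.009)^7 = CHF 1,384.2938…
After CHF 500.00 payment: CHF 1,384.2938… − CHF 500.00 = CHF 884.2938…
Balance at month 15: CHF 884.2938… × (1 + 0.009)^8 = CHF 950.0051…
Penalty: 15 × 0.75% × CHF 1,300.14 = CHF 146.27…
Final settlement = outstanding balance + penalty = CHF 950.0051… + CHF 146.27… = CHF 1,096.27

CHF 1,096.27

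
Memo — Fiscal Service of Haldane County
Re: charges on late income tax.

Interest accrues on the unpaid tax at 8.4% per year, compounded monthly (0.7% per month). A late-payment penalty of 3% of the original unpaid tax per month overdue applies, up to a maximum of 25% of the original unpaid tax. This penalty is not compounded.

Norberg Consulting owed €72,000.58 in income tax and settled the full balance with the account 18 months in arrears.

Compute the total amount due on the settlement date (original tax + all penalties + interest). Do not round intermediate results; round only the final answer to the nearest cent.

Penalty (uncapped): 18 × 3% × €72,000.58 = €38,880.31…; cap = 25% × €72,000.58 = €18,000.15… → penalty = €18,000.15…
Interest: €72,000.58 × ((1 + 0.007)^18 − 1) = €72,000.58 × 0.1337844… = €9,632.5530…
Total = €72,000.58 + €18,000.1450 + €9,632.5530… = €99,633.28

€99,633.28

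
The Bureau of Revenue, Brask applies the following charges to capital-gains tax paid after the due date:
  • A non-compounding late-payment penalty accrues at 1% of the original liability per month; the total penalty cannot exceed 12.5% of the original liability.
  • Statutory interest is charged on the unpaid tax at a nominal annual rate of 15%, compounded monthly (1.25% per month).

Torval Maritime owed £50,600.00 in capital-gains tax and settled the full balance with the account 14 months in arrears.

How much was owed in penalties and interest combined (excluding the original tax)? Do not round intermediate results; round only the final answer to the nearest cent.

£15,936.71

Penalty (uncapped): 14 × 1% × £50,600.00 = £7,084.00; cap = 12.5% × £50,600.00 = £6,325.00 → penalty = £6,325.00
Interest: £50,600.00 × ((1 + 0.0125)^14 − 1) = £50,600.00 × 0.1899547… = £9,611.7103…
Penalties + interest = £6,325.0000 + £9,611.7103… = £15,936.71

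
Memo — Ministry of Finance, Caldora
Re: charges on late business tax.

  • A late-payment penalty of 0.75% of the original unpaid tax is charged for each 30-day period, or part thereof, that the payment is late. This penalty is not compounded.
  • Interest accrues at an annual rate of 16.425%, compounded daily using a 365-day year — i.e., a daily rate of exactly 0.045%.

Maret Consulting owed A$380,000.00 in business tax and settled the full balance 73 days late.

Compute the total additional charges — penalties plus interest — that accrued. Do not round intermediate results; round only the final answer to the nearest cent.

Penalty periods: ⌈73/30⌉ = 3; penalty = 3 × 0.75% × A$380,000.00 = A$8,550.00
Interest: A$380,000.00 × ((1 + 0.00045)^73 − 1) = A$380,000.00 × 0.03338788… = A$12,687.3954…
Penalties + interest = A$8,550.0000 + A$12,687.3954… = A$21,237.40

A$21,237.40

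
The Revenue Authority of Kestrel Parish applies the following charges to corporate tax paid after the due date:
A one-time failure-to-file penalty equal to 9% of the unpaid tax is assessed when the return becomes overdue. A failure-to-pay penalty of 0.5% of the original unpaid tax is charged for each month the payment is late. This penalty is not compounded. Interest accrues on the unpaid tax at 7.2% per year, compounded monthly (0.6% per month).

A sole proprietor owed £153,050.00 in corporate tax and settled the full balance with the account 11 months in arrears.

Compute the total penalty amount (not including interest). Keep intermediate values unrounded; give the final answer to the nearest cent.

Failure-to-file penalty: 9% × £153,050.00 = £13,774.50
Failure-to-pay penalty: 11 × 0.5% × £153,050.00 = £8,417.75
Total penalty = £13,774.50 + £8,417.75 = £22,192.25

£22,192.25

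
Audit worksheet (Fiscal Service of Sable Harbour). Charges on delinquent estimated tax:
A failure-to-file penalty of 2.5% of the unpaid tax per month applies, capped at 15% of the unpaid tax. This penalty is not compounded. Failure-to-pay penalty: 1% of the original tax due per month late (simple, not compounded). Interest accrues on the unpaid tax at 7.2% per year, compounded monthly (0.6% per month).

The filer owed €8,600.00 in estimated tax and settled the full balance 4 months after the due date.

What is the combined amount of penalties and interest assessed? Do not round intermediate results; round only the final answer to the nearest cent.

€1,412.27

Failure-to-file: 4 × 2.5% × €8,600.00 = €860.00 (under the 15% cap)
Failure-to-pay penalty: 4 × 1% × €8,600.00 = €344.00
Interest: €8,600.00 × ((1 + 0.006)^4 − 1) = €8,600.00 × 0.0242169… = €208.2650…
Penalties + interest = €1,204.0000 + €208.2650… = €1,412.27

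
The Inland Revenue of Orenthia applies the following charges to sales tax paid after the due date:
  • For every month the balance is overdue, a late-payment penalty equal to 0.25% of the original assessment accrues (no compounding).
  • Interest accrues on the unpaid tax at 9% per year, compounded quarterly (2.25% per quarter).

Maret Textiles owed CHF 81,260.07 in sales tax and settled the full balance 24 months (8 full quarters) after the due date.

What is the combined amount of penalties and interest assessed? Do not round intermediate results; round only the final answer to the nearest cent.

CHF 20,707.60

Late-payment penalty: 24 × 0.25% × CHF 81,260.07 = CHF 4,875.60…
Interest: CHF 81,260.07 × ((1 + 0.0225)^8 − 1) = CHF 81,260.07 × 0.1948311… = CHF 15,831.9922…
Penalties + interest = CHF 4,875.6042 + CHF 15,831.9922… = CHF 20,707.60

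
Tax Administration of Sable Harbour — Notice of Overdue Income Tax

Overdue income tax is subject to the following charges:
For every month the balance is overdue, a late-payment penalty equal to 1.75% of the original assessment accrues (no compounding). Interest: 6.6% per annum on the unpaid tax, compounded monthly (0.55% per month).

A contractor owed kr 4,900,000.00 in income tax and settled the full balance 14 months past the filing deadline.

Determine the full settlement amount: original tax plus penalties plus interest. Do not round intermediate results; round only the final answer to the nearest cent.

kr 6,491,589.76

Late-payment penalty = 1.75% × kr 4,900,000.00 × 14 mo = kr 1,200,500.00
Interest: kr 4,900,000.00 × ((1 + 0.0055)^14 − 1) = kr 4,900,000.00 × 0.0798142… = kr 391,089.7595…
Total = kr 4,900,000.00 + kr 1,200,500.0000 + kr 391,089.7595… = kr 6,491,589.76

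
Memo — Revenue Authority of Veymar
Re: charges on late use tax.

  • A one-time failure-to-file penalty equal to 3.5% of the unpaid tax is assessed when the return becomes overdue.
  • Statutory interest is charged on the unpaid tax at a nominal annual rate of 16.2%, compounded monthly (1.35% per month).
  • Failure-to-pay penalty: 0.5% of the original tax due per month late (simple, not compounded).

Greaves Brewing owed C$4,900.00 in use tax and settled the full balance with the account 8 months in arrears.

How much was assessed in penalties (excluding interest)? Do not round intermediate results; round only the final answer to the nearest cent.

C$367.50

Failure-to-file penalty: 3.5% × C$4,900.00 = C$171.50
Failure-to-pay penalty: 8 × 0.5% × C$4,900.00 = C$196.00
Total penalty = C$171.50 + C$196.00 = C$367.50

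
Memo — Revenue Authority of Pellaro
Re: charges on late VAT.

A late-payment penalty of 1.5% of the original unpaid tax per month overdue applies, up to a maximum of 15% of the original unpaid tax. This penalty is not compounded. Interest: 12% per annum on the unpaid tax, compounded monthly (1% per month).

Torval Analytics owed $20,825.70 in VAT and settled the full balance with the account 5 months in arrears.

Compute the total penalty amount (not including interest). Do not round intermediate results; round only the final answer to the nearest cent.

Penalty: 5 × 1.5% × $20,825.70 = $1,561.93… (below the 15% cap of $3,123.86…)

$1,561.93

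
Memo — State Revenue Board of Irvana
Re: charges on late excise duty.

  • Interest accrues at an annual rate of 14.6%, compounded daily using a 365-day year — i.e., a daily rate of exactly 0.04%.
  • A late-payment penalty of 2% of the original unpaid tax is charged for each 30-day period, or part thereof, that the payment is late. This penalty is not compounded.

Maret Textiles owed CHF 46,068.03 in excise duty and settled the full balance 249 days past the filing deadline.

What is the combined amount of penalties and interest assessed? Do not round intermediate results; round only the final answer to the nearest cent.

CHF 13,115.89

Penalty periods: ⌈249/30⌉ = 9; penalty = 9 × 2% × CHF 46,068.03 = CHF 8,292.25…
Interest: CHF 46,068.03 × ((1 + 0.0004)^249 − 1) = CHF 46,068.03 × 0.10470694… = CHF 4,823.6424…
Penalties + interest = CHF 8,292.2454 + CHF 4,823.6424… = CHF 13,115.89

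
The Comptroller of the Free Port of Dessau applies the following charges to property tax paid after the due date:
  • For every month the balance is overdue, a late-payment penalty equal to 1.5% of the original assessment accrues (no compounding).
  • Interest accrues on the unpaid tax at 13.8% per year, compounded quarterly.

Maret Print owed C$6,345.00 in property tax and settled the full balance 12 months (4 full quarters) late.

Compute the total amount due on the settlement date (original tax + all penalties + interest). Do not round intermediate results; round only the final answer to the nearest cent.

Late-payment penalty: 12 × 1.5% × C$6,345.00 = C$1,142.10
Interest (13.8%/yr ÷ 4 = 3.45%/quarter): C$6,345.00 × ((1 + 0.0345)^4 − 1) = C$921.9740…
Total = C$6,345.00 + C$1,142.1000 + C$921.9740… = C$8,409.07

C$8,409.07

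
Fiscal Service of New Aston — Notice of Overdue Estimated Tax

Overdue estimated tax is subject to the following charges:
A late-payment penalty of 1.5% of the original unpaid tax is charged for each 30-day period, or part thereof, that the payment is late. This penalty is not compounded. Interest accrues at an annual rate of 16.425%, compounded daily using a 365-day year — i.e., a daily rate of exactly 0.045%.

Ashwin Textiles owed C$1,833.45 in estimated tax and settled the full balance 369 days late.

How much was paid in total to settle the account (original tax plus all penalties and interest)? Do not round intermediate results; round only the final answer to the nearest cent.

Penalty periods: ⌈369/30⌉ = 13; penalty = 13 × 1.5% × C$1,833.45 = C$357.52…
Interest: C$1,833.45 × ((1 + 0.00045)^369 − 1) = C$1,833.45 × 0.18058804… = C$331.0991…
Total = C$1,833.45 + C$357.5228… + C$331.0991… = C$2,522.07

C$2,522.07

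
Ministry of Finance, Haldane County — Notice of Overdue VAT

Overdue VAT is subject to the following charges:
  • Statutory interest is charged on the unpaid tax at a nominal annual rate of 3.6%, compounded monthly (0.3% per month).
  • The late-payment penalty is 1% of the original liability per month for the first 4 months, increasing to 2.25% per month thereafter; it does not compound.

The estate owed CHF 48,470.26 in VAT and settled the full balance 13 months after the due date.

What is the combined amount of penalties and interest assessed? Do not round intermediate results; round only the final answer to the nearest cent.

Penalty, months 1–4: 4 × 1% × CHF 48,470.26 = CHF 1,938.81…
Penalty, months 5–13: 9 × 2.25% × CHF 48,470.26 = CHF 9,815.23…
Interest: CHF 48,470.26 × ((1 + 0.003)^13 − 1) = CHF 48,470.26 × 0.0397098… = CHF 1,924.7434…
Penalties + interest = CHF 11,754.0381… + CHF 1,924.7434… = CHF 13,678.78

CHF 13,678.78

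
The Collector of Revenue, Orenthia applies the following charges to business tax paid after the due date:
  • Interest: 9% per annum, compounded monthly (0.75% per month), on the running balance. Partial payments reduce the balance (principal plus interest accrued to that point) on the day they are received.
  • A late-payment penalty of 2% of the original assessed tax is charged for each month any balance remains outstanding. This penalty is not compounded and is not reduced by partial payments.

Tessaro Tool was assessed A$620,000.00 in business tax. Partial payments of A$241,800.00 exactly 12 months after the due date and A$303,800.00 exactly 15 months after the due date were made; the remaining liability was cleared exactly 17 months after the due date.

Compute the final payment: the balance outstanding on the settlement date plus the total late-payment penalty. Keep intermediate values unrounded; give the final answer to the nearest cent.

Balance at month 12: A$620,000.0000 × (1 + 0.0075)^12 = A$678,160.2766…
After A$241,800.00 payment: A$678,160.2766… − A$241,800.00 = A$436,360.2766…
Balance at month 15: A$436,360.2766… × (1 + 0.0075)^3 = A$446,252.2027…
After A$303,800.00 payment: A$446,252.2027… − A$303,800.00 = A$142,452.2027…
Balance at month 17: A$142,452.2027… × (1 + 0.0075)^2 = A$144,596.9986…
Penalty: 17 × 2% × A$620,000.00 = A$210,800.00
Final settlement = outstanding balance + penalty = A$144,596.9986… + A$210,800.00 = A$355,397.00

A$355,397.00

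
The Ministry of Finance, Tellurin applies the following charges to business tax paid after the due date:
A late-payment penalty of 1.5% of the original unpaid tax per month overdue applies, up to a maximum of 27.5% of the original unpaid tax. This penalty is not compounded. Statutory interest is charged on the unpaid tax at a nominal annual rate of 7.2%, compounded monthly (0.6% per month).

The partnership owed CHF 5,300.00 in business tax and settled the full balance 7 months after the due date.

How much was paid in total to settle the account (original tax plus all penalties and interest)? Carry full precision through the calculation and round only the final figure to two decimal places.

Penalty: 7 × 1.5% × CHF 5,300.00 = CHF 556.50 (below the 27.5% cap of CHF 1,457.50)
Interest: CHF 5,300.00 × ((1 + 0.006)^7 − 1) = CHF 5,300.00 × 0.0427636… = CHF 226.6471…
Total = CHF 5,300.00 + CHF 556.5000 + CHF 226.6471… = CHF 6,083.15

CHF 6,083.15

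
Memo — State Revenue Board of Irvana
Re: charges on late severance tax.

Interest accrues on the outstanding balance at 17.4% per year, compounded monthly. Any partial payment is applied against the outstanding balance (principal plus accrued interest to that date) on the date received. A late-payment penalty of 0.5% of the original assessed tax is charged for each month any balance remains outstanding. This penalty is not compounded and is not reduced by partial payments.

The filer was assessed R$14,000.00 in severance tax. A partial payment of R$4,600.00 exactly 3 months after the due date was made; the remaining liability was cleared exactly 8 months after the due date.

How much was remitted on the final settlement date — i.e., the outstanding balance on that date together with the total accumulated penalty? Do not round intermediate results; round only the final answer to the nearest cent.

R$11,325.54

Monthly rate = 17.4% ÷ 12 = 1.45%
Balance at month 3: R$14,000.0000 × (1 + 0.0145)^3 = R$14,617.8732…
After R$4,600.00 payment: R$14,617.8732… − R$4,600.00 = R$10,017.8732…
Balance at month 8: R$10,017.8732… × (1 + 0.0145)^5 = R$10,765.5392…
Penalty: 8 × 0.5% × R$14,000.00 = R$560.00
Final settlement = outstanding balance + penalty = R$10,765.5392… + R$560.00 = R$11,325.54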